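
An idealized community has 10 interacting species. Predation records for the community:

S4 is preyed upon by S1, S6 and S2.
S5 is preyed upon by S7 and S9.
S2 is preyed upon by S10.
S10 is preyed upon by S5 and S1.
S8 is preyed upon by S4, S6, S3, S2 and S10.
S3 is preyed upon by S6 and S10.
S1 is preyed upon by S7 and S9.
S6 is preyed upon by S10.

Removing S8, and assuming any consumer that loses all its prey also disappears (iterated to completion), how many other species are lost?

Remove S8.
Round 1: S4 (all prey gone), S3 (all prey gone) → extinct.
Round 2: S2 (all prey gone), S6 (all prey gone) → extinct.
Round 3: S10 (all prey gone) → extinct.
Round 4: S1 (all prey gone), S5 (all prey gone) → extinct.
Round 5: S7 (all prey gone), S9 (all prey gone) → extinct.
No further losses. Total secondary extinctions: 9.

9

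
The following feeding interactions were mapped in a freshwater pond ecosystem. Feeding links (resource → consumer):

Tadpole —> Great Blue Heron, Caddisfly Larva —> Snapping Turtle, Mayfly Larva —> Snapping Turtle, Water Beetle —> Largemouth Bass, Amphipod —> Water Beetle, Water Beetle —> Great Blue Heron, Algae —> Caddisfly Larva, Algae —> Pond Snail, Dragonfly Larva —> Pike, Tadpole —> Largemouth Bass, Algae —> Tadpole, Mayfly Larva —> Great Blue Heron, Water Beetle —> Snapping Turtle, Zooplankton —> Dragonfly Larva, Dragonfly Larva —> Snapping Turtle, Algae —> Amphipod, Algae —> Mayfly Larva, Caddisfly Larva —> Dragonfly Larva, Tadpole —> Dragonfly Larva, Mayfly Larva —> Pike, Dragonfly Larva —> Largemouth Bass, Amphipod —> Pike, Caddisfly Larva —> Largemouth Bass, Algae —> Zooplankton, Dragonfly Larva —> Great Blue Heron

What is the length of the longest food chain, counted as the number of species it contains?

4 species

One longest chain: Algae → Zooplankton → Dragonfly Larva → Snapping Turtle.
It has 4 species and 3 links.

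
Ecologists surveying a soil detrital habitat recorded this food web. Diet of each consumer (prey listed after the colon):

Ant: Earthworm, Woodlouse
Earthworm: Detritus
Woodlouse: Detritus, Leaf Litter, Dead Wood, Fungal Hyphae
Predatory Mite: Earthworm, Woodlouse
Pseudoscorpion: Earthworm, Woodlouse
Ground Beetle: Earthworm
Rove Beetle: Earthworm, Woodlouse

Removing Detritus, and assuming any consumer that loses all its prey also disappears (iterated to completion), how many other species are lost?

2

Remove Detritus.
Round 1: Earthworm (all prey gone) → extinct.
Round 2: Ground Beetle (all prey gone) → extinct.
No further losses. Total secondary extinctions: 2.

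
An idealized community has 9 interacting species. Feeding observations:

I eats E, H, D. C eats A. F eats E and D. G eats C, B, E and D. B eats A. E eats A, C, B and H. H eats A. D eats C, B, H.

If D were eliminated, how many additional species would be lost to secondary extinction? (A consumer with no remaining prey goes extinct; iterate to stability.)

Remove D.
Every predator of it retains at least one other prey: G still has B, C, E; F still has E; I still has H, E.
No consumer loses all prey, so no secondary extinctions occur.

0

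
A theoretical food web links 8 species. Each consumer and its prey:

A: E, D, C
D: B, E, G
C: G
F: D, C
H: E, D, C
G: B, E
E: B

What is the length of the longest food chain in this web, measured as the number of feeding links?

4 links

One longest chain: B → E → G → D → F.
It has 5 species and 4 links.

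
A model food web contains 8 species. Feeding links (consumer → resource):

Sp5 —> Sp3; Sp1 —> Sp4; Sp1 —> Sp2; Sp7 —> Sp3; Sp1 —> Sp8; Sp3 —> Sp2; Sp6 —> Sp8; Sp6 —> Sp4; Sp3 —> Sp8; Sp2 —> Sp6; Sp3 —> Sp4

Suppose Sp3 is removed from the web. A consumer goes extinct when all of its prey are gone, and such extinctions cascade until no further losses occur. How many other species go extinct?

Remove Sp3.
Round 1: Sp7 (all prey gone), Sp5 (all prey gone) → extinct.
No further losses. Total secondary extinctions: 2.

2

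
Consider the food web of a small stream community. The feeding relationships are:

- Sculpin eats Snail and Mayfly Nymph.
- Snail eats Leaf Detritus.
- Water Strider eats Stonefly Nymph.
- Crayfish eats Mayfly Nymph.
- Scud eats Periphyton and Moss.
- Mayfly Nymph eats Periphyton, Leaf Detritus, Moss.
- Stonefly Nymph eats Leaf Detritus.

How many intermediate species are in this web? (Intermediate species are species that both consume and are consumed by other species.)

Intermediate species (has both prey and predators): Stonefly Nymph, Snail, Mayfly Nymph.
Count: 3.

3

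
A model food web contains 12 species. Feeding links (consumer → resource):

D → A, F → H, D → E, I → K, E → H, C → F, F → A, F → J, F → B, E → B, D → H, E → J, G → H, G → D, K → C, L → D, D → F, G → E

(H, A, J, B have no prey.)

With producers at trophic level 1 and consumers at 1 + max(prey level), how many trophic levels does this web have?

5

Producers (level 1): H, A, J, B.
H → F → C → K → I gives I level 5.
No species has a prey at level 5, so no species reaches level 6.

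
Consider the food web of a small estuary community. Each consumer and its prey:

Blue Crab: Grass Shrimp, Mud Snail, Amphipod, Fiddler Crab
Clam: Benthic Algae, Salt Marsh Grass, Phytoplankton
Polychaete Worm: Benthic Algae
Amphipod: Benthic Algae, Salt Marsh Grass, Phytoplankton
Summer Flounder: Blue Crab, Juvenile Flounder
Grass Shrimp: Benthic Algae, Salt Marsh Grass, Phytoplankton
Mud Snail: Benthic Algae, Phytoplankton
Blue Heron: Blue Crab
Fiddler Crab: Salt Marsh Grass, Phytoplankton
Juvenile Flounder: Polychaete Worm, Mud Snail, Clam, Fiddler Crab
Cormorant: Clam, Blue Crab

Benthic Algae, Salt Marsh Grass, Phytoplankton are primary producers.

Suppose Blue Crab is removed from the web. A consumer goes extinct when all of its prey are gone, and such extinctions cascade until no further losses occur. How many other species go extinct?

1

Remove Blue Crab.
Round 1: Blue Heron (all prey gone) → extinct.
No further losses. Total secondary extinctions: 1.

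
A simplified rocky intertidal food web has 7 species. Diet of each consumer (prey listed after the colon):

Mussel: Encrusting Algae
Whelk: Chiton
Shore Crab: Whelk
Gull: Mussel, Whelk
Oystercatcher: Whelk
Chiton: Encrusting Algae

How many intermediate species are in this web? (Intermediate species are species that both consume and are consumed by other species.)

Intermediate species (has both prey and predators): Mussel, Chiton, Whelk.
Count: 3.

3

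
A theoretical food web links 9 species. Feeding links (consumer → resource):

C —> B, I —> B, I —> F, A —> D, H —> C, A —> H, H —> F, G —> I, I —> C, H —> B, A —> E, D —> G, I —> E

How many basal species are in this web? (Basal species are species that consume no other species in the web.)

3

Basal species (no prey listed): B, F, E.
Count: 3.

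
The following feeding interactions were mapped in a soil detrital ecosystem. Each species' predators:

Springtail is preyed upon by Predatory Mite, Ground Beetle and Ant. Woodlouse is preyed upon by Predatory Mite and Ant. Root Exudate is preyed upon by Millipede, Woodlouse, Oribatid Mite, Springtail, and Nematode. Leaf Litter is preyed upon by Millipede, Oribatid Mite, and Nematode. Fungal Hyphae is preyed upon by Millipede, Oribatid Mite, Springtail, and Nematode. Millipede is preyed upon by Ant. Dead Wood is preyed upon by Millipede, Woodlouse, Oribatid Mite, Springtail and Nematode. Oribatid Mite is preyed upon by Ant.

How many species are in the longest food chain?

One longest chain: Fungal Hyphae → Springtail → Ground Beetle.
It has 3 species and 2 links.

3 species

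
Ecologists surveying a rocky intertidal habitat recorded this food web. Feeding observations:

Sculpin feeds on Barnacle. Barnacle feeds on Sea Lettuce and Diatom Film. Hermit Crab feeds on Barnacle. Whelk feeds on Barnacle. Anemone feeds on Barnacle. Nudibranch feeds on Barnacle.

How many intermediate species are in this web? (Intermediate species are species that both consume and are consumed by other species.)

Intermediate species (has both prey and predators): Barnacle.
Count: 1.

1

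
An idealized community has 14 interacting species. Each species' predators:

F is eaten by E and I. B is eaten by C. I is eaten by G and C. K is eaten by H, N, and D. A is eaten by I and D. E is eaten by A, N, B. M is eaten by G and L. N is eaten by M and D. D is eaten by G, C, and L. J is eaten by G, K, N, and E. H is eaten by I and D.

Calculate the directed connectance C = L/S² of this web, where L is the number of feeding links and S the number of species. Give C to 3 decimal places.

The web has S = 14 species and L = 26 feeding links.
C = L / S² = 26 / 196 = 0.1327 ≈ 0.133.

C = 0.133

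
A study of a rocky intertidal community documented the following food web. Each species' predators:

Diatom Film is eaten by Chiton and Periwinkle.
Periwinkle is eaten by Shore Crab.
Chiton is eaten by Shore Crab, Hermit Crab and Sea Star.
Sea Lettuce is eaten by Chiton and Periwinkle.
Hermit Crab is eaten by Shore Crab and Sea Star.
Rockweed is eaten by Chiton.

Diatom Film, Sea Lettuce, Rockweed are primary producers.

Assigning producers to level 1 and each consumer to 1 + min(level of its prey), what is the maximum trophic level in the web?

3

Producers (level 1): Diatom Film, Sea Lettuce, Rockweed.
Following each consumer down to its lowest-level prey: Diatom Film → Chiton → Sea Star (levels 1 through 3).
All prey of Sea Star (Chiton 2, Hermit Crab 3) are at level 2 or above, so Sea Star is at level 1 + 2 = 3.
Every consumer has at least one prey at level 2 or below, so none exceeds level 3.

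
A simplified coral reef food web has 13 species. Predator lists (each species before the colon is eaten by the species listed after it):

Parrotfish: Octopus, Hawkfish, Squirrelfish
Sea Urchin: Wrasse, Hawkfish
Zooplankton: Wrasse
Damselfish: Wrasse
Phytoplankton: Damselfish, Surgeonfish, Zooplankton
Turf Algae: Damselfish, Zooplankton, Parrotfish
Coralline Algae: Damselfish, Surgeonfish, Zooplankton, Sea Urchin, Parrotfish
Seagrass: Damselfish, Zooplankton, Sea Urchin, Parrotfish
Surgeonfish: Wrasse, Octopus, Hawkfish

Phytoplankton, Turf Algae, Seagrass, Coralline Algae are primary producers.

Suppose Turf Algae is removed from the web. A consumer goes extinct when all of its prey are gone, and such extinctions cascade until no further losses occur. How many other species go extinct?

0

Remove Turf Algae.
Every predator of it retains at least one other prey: Damselfish still has Phytoplankton, Seagrass, Coralline Algae; Zooplankton still has Phytoplankton, Seagrass, Coralline Algae; Parrotfish still has Seagrass, Coralline Algae.
No consumer loses all prey, so no secondary extinctions occur.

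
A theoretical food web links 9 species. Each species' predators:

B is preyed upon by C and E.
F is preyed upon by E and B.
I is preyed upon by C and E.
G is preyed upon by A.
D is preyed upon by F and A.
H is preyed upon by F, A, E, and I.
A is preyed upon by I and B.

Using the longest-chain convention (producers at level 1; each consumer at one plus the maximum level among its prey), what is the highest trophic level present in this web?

4

Producers (level 1): G, H, D.
G → A → I → C gives C level 4.
No species has a prey at level 4, so no species reaches level 5.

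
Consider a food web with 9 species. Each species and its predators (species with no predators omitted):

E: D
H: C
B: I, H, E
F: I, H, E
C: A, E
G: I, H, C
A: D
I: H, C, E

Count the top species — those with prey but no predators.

Top species (has prey, but nothing eats it): D.
Count: 1.

1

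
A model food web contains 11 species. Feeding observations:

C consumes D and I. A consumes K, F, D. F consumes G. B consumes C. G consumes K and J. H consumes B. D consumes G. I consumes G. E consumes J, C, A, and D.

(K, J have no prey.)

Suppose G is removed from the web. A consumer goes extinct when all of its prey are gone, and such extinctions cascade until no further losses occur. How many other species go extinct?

6

Remove G.
Round 1: D (all prey gone), F (all prey gone), I (all prey gone) → extinct.
Round 2: C (all prey gone) → extinct.
Round 3: B (all prey gone) → extinct.
Round 4: H (all prey gone) → extinct.
No further losses. Total secondary extinctions: 6.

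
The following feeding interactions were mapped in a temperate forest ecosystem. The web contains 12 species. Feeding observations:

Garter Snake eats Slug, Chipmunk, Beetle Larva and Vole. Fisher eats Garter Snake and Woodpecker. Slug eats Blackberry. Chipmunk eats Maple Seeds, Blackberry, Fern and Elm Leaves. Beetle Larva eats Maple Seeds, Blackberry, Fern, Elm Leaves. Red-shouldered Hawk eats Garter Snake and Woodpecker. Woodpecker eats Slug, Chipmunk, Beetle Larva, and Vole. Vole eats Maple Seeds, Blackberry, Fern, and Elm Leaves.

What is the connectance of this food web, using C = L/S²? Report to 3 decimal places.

The web has S = 12 species and L = 25 feeding links.
C = L / S² = 25 / 144 = 0.1736 ≈ 0.174.

C = 0.174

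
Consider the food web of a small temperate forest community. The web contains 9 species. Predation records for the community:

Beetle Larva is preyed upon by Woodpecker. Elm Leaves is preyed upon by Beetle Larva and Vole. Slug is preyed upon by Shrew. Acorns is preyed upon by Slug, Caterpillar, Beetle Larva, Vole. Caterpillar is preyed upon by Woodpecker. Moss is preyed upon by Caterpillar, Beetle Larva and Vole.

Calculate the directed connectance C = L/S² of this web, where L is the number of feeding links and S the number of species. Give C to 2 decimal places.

C = 0.15

The web has S = 9 species and L = 12 feeding links.
C = L / S² = 12 / 81 = 0.1481 ≈ 0.15.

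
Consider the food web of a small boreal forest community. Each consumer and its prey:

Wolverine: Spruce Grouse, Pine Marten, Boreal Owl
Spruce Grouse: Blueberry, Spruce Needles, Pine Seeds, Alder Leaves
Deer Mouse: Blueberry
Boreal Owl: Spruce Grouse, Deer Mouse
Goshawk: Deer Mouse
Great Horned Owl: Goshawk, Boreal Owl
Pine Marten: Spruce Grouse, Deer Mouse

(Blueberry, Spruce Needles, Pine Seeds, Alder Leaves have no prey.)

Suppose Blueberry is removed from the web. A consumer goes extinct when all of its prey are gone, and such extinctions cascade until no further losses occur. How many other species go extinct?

2

Remove Blueberry.
Round 1: Deer Mouse (all prey gone) → extinct.
Round 2: Goshawk (all prey gone) → extinct.
No further losses. Total secondary extinctions: 2.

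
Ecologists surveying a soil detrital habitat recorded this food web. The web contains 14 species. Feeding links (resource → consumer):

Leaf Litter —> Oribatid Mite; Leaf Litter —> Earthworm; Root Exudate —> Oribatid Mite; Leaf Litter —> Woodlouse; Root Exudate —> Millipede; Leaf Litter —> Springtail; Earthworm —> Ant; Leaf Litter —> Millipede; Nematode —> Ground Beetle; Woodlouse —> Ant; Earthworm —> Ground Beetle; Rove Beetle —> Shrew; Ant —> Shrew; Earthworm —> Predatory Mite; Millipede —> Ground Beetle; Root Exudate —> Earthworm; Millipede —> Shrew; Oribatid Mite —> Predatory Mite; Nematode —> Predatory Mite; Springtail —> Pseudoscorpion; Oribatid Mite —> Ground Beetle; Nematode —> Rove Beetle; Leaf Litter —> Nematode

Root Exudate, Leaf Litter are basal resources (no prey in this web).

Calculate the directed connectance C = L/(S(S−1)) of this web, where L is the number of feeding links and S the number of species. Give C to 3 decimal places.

The web has S = 14 species and L = 23 feeding links.
C = L / (S(S−1)) = 23 / 182 = 0.1264 ≈ 0.126.

C = 0.126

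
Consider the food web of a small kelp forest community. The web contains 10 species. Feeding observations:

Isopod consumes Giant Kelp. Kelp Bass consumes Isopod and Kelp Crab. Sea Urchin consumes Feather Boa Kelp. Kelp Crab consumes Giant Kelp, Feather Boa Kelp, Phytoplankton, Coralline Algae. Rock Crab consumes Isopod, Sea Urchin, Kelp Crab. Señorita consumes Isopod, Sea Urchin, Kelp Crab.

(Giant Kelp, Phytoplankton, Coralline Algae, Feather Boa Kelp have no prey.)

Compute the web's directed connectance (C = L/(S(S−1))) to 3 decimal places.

The web has S = 10 species and L = 14 feeding links.
C = L / (S(S−1)) = 14 / 90 = 0.1556 ≈ 0.156.

C = 0.156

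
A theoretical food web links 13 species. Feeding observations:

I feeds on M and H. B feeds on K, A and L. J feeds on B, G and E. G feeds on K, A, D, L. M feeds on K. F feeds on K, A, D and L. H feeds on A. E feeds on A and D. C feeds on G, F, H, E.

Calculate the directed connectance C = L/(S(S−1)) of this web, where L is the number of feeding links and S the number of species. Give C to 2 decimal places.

C = 0.15

The web has S = 13 species and L = 24 feeding links.
C = L / (S(S−1)) = 24 / 156 = 0.1538 ≈ 0.15.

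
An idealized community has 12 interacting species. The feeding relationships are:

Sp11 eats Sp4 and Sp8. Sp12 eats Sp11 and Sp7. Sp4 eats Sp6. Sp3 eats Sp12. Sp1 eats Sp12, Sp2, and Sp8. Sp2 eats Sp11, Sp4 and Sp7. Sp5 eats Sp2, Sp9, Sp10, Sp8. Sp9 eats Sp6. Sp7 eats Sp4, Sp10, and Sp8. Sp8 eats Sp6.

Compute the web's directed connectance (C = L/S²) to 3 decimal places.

The web has S = 12 species and L = 21 feeding links.
C = L / S² = 21 / 144 = 0.1458 ≈ 0.146.

C = 0.146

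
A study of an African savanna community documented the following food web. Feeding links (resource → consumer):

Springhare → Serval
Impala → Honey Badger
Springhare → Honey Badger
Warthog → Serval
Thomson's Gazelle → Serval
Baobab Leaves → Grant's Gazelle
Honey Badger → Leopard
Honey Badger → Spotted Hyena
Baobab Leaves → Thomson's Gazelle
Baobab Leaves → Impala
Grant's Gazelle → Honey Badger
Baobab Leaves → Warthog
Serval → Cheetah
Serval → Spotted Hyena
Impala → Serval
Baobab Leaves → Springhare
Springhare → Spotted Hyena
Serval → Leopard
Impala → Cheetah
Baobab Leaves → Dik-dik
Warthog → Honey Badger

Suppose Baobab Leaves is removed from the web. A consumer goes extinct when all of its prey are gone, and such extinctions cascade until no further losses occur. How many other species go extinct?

11

Remove Baobab Leaves.
Round 1: Thomson's Gazelle (all prey gone), Warthog (all prey gone), Springhare (all prey gone), Grant's Gazelle (all prey gone), Dik-dik (all prey gone), Impala (all prey gone) → extinct.
Round 2: Honey Badger (all prey gone), Serval (all prey gone) → extinct.
Round 3: Spotted Hyena (all prey gone), Cheetah (all prey gone), Leopard (all prey gone) → extinct.
No further losses. Total secondary extinctions: 11.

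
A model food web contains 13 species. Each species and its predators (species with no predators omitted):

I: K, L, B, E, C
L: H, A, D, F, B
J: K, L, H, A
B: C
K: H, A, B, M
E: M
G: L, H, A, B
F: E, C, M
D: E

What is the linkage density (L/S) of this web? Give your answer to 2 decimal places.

L/S = 2.15

There are L = 28 links among S = 13 species.
L/S = 28/13 = 2.1538 ≈ 2.15.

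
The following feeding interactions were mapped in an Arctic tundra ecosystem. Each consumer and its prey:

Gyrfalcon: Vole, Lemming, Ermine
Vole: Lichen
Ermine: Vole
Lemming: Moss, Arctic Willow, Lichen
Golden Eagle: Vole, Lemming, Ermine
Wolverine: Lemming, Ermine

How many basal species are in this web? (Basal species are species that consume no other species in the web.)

Basal species (no prey listed): Moss, Arctic Willow, Lichen.
Count: 3.

3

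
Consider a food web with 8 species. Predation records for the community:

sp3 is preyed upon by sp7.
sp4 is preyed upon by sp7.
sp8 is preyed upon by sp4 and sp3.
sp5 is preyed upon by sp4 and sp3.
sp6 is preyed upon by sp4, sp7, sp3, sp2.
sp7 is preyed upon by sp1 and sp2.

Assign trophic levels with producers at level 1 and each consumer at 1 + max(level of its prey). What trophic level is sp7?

sp6 is a producer → level 1.
sp3 eats sp6 (level 1); other prey at levels: sp8 1, sp5 1 → level 2.
sp7 eats sp3 (level 2); other prey at levels: sp6 1, sp4 2 → level 3.

Trophic level 3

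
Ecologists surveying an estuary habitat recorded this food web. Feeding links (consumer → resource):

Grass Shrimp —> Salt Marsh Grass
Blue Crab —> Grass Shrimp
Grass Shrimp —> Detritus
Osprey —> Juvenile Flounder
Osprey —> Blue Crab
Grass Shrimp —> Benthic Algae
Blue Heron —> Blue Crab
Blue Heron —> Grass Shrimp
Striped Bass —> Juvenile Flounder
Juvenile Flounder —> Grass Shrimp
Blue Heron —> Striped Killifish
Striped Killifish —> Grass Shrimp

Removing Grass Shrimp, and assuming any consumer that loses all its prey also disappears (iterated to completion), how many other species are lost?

6

Remove Grass Shrimp.
Round 1: Striped Killifish (all prey gone), Juvenile Flounder (all prey gone), Blue Crab (all prey gone) → extinct.
Round 2: Osprey (all prey gone), Striped Bass (all prey gone), Blue Heron (all prey gone) → extinct.
No further losses. Total secondary extinctions: 6.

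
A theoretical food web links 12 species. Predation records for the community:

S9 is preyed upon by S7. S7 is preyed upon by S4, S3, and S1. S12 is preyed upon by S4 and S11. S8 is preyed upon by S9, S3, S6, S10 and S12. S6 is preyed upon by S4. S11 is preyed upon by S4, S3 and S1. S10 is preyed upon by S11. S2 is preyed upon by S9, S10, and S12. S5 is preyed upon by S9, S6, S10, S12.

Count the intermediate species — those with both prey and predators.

6

Intermediate species (has both prey and predators): S10, S12, S6, S9, S11, S7.
Count: 6.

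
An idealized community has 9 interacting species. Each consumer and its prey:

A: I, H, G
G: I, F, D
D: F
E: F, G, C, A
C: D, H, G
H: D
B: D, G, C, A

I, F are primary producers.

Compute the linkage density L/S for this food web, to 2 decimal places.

There are L = 19 links among S = 9 species.
L/S = 19/9 = 2.1111 ≈ 2.11.

L/S = 2.11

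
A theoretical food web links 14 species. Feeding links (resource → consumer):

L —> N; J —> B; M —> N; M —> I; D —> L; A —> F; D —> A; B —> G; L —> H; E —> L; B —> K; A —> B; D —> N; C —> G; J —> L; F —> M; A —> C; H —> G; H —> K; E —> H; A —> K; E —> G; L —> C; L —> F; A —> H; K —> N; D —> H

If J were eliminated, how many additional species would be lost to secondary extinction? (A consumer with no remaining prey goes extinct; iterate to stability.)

Remove J.
Every predator of it retains at least one other prey: L still has D, E; B still has A.
No consumer loses all prey, so no secondary extinctions occur.

0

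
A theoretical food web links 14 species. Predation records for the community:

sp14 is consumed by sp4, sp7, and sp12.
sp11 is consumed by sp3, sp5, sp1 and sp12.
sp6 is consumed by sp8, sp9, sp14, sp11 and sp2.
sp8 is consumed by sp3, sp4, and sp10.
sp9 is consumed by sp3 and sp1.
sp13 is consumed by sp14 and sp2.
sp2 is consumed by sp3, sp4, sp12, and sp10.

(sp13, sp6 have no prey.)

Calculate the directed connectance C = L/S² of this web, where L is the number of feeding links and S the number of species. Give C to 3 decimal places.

C = 0.117

The web has S = 14 species and L = 23 feeding links.
C = L / S² = 23 / 196 = 0.1173 ≈ 0.117.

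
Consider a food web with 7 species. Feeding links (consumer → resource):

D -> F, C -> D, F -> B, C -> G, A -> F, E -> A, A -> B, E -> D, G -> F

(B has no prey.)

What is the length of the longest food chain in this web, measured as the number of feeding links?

3 links

One longest chain: B → F → D → E.
It has 4 species and 3 links.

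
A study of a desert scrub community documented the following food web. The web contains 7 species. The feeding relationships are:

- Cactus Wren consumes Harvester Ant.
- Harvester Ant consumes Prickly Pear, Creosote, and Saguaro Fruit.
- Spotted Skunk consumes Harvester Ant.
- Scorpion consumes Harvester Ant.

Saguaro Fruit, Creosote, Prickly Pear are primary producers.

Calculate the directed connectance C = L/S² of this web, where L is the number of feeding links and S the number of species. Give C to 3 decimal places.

C = 0.122

The web has S = 7 species and L = 6 feeding links.
C = L / S² = 6 / 49 = 0.1224 ≈ 0.122.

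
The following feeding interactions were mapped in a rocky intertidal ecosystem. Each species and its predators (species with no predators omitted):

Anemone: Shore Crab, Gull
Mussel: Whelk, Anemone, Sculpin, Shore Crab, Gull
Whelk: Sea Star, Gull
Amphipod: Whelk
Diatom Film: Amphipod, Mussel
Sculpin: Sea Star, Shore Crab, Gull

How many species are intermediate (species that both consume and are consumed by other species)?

5

Intermediate species (has both prey and predators): Amphipod, Mussel, Whelk, Anemone, Sculpin.
Count: 5.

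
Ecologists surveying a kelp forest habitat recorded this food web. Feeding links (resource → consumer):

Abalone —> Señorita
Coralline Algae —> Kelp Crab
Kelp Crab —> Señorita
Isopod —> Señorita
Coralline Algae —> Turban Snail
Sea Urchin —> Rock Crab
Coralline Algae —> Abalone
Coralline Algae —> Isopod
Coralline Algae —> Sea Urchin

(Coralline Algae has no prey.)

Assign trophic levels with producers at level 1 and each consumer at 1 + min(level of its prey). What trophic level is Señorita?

Coralline Algae is a producer → level 1.
Kelp Crab eats Coralline Algae → level 2.
Señorita eats Kelp Crab → level 3.
No prey of Señorita is below level 2, so 3 is the minimum.

Trophic level 3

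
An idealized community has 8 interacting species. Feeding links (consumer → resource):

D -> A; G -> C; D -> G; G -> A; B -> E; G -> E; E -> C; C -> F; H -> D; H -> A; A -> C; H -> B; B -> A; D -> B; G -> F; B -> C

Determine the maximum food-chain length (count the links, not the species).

5 links

One longest chain: F → C → E → B → D → H.
It has 6 species and 5 links.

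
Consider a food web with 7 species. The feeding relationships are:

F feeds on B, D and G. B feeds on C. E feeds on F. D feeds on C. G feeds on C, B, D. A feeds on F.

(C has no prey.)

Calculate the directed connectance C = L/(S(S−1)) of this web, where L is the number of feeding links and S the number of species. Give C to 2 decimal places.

The web has S = 7 species and L = 10 feeding links.
C = L / (S(S−1)) = 10 / 42 = 0.2381 ≈ 0.24.

C = 0.24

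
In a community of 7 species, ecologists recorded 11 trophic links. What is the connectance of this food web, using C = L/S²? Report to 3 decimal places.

The web has S = 7 species and L = 11 feeding links.
C = L / S² = 11 / 49 = 0.2245 ≈ 0.224.

C = 0.224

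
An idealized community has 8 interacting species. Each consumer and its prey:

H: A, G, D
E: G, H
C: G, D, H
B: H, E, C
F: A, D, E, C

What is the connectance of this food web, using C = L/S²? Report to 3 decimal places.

C = 0.234

The web has S = 8 species and L = 15 feeding links.
C = L / S² = 15 / 64 = 0.2344 ≈ 0.234.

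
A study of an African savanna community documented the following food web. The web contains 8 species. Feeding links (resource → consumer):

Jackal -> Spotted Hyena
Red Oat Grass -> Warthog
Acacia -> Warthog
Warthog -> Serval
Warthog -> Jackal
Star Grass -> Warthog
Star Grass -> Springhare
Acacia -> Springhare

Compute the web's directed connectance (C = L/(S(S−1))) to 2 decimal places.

C = 0.14

The web has S = 8 species and L = 8 feeding links.
C = L / (S(S−1)) = 8 / 56 = 0.1429 ≈ 0.14.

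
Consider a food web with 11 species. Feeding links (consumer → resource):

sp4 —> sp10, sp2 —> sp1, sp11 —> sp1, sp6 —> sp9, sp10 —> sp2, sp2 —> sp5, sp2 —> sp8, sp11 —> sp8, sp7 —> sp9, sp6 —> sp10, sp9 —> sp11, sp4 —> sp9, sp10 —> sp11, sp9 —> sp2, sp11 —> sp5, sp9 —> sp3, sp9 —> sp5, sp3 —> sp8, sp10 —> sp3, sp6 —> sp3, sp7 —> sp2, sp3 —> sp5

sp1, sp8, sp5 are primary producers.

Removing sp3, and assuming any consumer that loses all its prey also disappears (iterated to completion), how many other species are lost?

0

Remove sp3.
Every predator of it retains at least one other prey: sp9 still has sp5, sp11, sp2; sp10 still has sp11, sp2; sp6 still has sp9, sp10.
No consumer loses all prey, so no secondary extinctions occur.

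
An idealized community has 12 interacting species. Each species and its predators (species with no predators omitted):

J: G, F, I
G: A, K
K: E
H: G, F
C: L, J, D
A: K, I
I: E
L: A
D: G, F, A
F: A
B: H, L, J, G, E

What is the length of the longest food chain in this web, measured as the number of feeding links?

5 links

One longest chain: B → H → G → A → I → E.
It has 6 species and 5 links.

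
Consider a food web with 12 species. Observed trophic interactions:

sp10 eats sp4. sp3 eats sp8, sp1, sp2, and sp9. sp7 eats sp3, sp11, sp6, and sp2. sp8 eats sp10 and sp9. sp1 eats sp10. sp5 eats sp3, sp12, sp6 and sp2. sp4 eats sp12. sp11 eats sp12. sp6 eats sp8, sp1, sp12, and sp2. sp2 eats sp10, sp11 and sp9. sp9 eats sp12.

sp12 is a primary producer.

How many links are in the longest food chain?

One longest chain: sp12 → sp4 → sp10 → sp2 → sp6 → sp7.
It has 6 species and 5 links.

5 links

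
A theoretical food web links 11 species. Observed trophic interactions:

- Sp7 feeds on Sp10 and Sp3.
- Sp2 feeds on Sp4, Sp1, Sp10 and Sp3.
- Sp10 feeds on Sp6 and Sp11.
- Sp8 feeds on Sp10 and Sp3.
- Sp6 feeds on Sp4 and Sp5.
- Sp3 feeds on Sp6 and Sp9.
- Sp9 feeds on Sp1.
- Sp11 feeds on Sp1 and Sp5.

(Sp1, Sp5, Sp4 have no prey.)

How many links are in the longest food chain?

One longest chain: Sp1 → Sp9 → Sp3 → Sp2.
It has 4 species and 3 links.

3 links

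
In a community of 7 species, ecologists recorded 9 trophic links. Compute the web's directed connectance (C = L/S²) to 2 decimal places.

The web has S = 7 species and L = 9 feeding links.
C = L / S² = 9 / 49 = 0.1837 ≈ 0.18.

C = 0.18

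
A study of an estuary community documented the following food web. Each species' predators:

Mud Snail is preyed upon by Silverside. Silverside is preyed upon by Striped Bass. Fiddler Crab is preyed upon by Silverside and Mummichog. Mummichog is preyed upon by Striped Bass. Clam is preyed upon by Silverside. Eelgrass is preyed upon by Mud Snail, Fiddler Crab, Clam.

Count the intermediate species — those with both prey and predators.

5

Intermediate species (has both prey and predators): Fiddler Crab, Clam, Mud Snail, Mummichog, Silverside.
Count: 5.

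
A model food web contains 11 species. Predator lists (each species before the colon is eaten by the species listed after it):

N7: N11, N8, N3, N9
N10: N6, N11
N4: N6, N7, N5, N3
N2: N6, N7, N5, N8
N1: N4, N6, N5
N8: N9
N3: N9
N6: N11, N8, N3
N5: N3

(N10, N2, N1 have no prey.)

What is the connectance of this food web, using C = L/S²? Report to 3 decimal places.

The web has S = 11 species and L = 23 feeding links.
C = L / S² = 23 / 121 = 0.1901 ≈ 0.190.

C = 0.190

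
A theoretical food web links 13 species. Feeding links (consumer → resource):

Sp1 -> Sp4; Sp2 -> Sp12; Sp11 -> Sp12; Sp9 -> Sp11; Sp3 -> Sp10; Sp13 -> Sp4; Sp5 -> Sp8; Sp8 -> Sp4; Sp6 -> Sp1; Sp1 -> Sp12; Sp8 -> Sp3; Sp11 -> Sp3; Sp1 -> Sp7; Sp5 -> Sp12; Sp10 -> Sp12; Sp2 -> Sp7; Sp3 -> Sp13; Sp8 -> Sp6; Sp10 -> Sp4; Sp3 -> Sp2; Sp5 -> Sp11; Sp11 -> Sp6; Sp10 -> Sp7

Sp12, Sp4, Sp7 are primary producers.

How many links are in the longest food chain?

4 links

One longest chain: Sp12 → Sp2 → Sp3 → Sp8 → Sp5.
It has 5 species and 4 links.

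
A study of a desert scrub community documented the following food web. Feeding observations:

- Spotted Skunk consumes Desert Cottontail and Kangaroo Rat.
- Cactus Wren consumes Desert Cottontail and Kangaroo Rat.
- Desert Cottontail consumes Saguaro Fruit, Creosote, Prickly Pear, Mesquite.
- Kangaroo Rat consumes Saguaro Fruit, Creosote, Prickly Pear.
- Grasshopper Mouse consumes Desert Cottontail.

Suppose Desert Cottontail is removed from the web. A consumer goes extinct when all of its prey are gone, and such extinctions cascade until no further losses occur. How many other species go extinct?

Remove Desert Cottontail.
Round 1: Grasshopper Mouse (all prey gone) → extinct.
No further losses. Total secondary extinctions: 1.

1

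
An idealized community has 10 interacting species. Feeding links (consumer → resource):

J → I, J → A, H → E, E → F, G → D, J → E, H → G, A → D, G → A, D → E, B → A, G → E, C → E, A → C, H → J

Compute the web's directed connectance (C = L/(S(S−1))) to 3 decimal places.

The web has S = 10 species and L = 15 feeding links.
C = L / (S(S−1)) = 15 / 90 = 0.1667 ≈ 0.167.

C = 0.167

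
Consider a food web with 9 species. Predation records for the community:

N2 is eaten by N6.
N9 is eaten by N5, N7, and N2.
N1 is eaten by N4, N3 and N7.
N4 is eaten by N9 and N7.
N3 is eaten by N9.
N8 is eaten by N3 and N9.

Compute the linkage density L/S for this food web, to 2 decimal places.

There are L = 12 links among S = 9 species.
L/S = 12/9 = 1.3333 ≈ 1.33.

L/S = 1.33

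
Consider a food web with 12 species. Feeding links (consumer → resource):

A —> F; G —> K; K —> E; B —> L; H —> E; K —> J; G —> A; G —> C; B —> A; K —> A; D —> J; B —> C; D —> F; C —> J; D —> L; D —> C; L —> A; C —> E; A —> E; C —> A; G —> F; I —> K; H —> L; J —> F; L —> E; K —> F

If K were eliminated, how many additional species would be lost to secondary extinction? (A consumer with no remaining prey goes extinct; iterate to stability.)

Remove K.
Round 1: I (all prey gone) → extinct.
No further losses. Total secondary extinctions: 1.

1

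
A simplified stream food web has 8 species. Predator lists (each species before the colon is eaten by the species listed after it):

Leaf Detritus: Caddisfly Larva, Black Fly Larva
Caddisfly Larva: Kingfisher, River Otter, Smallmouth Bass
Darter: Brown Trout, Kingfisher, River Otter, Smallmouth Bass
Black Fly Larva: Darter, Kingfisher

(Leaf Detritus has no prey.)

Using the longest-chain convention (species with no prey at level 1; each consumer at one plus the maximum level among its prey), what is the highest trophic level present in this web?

Basal resources (level 1): Leaf Detritus.
Leaf Detritus → Black Fly Larva → Darter → Smallmouth Bass gives Smallmouth Bass level 4.
No species has a prey at level 4, so no species reaches level 5.

4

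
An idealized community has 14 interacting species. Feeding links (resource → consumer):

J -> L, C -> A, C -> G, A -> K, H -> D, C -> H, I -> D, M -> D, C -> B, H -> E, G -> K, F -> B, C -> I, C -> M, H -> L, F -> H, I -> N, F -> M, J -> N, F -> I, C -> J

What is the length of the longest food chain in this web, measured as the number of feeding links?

2 links

One longest chain: C → J → N.
It has 3 species and 2 links.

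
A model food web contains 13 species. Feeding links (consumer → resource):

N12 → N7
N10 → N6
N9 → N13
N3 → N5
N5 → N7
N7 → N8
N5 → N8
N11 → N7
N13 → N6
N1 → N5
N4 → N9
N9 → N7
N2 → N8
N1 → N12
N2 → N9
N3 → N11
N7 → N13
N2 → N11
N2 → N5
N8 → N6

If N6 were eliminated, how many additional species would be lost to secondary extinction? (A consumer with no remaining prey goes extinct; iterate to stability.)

Remove N6.
Round 1: N13 (all prey gone), N8 (all prey gone), N10 (all prey gone) → extinct.
Round 2: N7 (all prey gone) → extinct.
Round 3: N12 (all prey gone), N9 (all prey gone), N5 (all prey gone), N11 (all prey gone) → extinct.
Round 4: N4 (all prey gone), N2 (all prey gone), N1 (all prey gone), N3 (all prey gone) → extinct.
No further losses. Total secondary extinctions: 12.

12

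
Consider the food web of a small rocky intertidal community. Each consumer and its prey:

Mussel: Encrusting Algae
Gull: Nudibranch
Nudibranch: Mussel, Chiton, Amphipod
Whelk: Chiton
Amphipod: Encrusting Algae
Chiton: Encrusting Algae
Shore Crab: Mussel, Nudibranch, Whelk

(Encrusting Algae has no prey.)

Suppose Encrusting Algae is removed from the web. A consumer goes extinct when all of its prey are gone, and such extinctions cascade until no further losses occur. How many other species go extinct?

Remove Encrusting Algae.
Round 1: Mussel (all prey gone), Chiton (all prey gone), Amphipod (all prey gone) → extinct.
Round 2: Nudibranch (all prey gone), Whelk (all prey gone) → extinct.
Round 3: Gull (all prey gone), Shore Crab (all prey gone) → extinct.
No further losses. Total secondary extinctions: 7.

7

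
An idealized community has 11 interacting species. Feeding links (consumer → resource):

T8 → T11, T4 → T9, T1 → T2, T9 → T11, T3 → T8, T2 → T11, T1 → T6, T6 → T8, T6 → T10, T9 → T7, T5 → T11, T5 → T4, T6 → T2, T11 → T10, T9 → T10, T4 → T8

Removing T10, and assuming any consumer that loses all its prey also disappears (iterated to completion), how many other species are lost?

6

Remove T10.
Round 1: T11 (all prey gone) → extinct.
Round 2: T8 (all prey gone), T2 (all prey gone) → extinct.
Round 3: T3 (all prey gone), T6 (all prey gone) → extinct.
Round 4: T1 (all prey gone) → extinct.
No further losses. Total secondary extinctions: 6.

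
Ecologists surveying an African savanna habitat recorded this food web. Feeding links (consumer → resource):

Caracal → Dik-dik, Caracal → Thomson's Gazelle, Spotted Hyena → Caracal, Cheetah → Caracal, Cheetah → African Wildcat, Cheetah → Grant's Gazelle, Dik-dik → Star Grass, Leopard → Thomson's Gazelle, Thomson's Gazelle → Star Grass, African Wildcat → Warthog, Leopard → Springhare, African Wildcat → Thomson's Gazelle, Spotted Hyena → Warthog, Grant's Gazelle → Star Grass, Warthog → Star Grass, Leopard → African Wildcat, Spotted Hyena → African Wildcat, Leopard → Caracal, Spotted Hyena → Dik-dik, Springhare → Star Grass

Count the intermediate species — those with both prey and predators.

Intermediate species (has both prey and predators): Thomson's Gazelle, Warthog, Grant's Gazelle, Dik-dik, Springhare, Caracal, African Wildcat.
Count: 7.

7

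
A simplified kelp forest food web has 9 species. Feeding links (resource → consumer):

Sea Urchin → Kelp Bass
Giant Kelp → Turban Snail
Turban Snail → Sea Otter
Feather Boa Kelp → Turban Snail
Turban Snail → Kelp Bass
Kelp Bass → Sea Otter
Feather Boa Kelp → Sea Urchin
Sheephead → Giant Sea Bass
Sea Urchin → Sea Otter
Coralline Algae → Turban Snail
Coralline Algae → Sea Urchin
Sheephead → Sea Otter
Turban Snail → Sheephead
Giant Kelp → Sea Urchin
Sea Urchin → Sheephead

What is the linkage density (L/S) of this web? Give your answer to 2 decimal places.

There are L = 15 links among S = 9 species.
L/S = 15/9 = 1.6667 ≈ 1.67.

L/S = 1.67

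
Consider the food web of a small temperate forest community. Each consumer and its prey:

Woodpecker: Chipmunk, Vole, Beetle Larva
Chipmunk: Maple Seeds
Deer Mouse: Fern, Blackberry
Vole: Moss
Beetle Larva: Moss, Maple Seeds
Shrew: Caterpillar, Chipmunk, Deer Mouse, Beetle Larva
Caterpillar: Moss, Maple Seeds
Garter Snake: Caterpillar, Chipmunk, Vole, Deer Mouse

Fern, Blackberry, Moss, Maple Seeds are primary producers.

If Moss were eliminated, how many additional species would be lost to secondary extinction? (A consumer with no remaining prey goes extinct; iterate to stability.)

1

Remove Moss.
Round 1: Vole (all prey gone) → extinct.
No further losses. Total secondary extinctions: 1.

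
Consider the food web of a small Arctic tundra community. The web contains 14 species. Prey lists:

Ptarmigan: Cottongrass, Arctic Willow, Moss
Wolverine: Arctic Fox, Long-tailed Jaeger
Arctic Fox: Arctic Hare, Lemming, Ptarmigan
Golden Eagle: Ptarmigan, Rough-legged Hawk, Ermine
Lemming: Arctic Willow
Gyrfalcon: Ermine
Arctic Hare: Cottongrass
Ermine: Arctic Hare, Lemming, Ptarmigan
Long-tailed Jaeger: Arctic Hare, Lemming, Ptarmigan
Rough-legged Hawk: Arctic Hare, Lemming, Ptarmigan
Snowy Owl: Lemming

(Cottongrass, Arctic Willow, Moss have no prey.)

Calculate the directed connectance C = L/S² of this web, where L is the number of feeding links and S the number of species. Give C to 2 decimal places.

The web has S = 14 species and L = 24 feeding links.
C = L / S² = 24 / 196 = 0.1224 ≈ 0.12.

C = 0.12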